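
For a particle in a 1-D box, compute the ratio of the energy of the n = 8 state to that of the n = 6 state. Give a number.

1.77778

Since E_n ∝ n², the ratio is (8/6)² = 1.77778.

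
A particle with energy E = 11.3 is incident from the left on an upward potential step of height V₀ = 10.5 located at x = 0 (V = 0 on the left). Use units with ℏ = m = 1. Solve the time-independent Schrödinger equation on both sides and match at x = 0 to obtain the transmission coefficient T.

The wavenumbers are k₁ = √(2mE)/ℏ = 4.754 on the left and k₂ = √(2m(E − V₀))/ℏ = 1.265 on the right.
Matching ψ and ψ′ at x = 0 gives r = (k₁ − k₂)/(k₁ + k₂), so R = r² = 0.3360 and T = 1 − R = 0.6640.

T = 0.664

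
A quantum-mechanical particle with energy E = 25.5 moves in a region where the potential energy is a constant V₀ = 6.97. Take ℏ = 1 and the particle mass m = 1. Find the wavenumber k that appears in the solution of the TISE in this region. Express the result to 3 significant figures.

k = 6.09

With E > V₀ the solution is oscillatory, ψ ∝ e^{±ikx} with k = √(2m(E − V₀))/ℏ.
k = √(2 × 1 × 18.53) = 6.088.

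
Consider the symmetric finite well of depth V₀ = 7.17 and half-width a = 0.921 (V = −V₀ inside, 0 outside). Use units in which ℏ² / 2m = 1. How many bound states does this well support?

N = 2

Define the well-strength parameter z₀ = (a/ℏ)√(2mV₀) = 0.921 × √(2·0.5·7.17) = 2.466.
A new bound state (alternating even/odd) appears each time z₀ passes a multiple of π/2, so N = ⌊2z₀/π⌋ + 1 = ⌊1.570⌋ + 1 = 2.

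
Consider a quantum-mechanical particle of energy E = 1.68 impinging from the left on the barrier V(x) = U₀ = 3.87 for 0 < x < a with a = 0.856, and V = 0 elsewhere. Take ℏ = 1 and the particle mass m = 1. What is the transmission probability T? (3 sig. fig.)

T = 0.104

Since E < U₀ the interior solution is evanescent with decay constant κ = √(2m(U₀ − E))/ℏ = 2.093.
κa = 1.791, sinh(κa) = 2.916.
Matching ψ, ψ′ at both faces gives T = [1 + U₀² sinh²(κa) / (4E(U₀ − E))]⁻¹ = 1/9.652 = 0.104.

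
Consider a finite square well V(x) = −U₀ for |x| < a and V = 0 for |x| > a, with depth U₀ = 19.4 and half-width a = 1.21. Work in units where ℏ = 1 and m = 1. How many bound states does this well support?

N = 5

Define the well-strength parameter z₀ = (a/ℏ)√(2mU₀) = 1.21 × √(2·1·19.4) = 7.537.
A new bound state (alternating even/odd) appears each time z₀ passes a multiple of π/2, so N = ⌊2z₀/π⌋ + 1 = ⌊4.798⌋ + 1 = 5.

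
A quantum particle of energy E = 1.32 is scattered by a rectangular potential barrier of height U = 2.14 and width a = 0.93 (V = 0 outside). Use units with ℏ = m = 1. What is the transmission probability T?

Since E < U the interior solution is evanescent with decay constant κ = √(2m(U − E))/ℏ = 1.281.
κa = 1.191, sinh(κa) = 1.493.
Matching ψ, ψ′ at both faces gives T = [1 + U² sinh²(κa) / (4E(U − E))]⁻¹ = 1/3.358 = 0.298.

T = 0.298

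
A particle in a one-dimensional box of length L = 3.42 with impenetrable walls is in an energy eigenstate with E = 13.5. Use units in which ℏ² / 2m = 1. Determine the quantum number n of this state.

For an infinite well E_n = n²π²ℏ²/(2mL²), so n = (L/πℏ)√(2mE).
n = (3.42/π) × √(2 × 0.5 × 13.5) = 4.000 → n = 4.

n = 4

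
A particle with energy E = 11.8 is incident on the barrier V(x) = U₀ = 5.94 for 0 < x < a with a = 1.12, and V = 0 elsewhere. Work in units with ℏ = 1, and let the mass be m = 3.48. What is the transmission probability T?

T = 0.931

E > U₀: inside the barrier k₂ = √(2m(E − U₀))/ℏ = 6.386, k₂a = 7.153.
Matching at both interfaces gives T⁻¹ = 1 + U₀² sin²(k₂a) / [4E(E − U₀)] = 1.074, hence T = 0.931.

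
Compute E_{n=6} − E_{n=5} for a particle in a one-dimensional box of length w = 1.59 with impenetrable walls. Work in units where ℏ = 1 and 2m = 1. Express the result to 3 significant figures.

E_n = n²π²ℏ²/(2mw²), so ΔE = (6² − 5²) π²ℏ²/(2mw²).
ΔE = 11 × π² / (2 × 0.5 × 1.59²) = 42.94.

ΔE = 42.9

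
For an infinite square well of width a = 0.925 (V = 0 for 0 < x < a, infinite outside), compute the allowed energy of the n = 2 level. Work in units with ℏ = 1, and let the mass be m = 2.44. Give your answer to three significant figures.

E = 9.45

The infinite-well eigenfunctions ψ_n = √(2/a) sin(nπx/a) vanish at both walls, giving E_n = n²π²ℏ²/(2ma²).
E_2 = 2² × π² / (2 × 2.44 × 0.925²) = 9.455.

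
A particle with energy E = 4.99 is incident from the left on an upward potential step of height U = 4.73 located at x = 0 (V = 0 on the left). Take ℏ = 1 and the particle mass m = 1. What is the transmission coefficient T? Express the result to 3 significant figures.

On each side the TISE gives plane waves with k = √(2m(E − V))/ℏ: k₁ = √(2·1·4.99) = 3.159, k₂ = √(2·1·0.26) = 0.7211.
Continuity of ψ and ψ′ at the step yields the reflection amplitude r = (k₁ − k₂)/(k₁ + k₂) = 0.6283; thus R = |r|² = 0.3948, T = 0.6052.

T = 0.605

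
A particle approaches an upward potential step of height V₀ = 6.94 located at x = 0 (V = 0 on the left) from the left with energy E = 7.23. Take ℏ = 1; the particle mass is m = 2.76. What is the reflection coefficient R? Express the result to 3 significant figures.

On each side the TISE gives plane waves with k = √(2m(E − V))/ℏ: k₁ = √(2·2.76·7.23) = 6.317, k₂ = √(2·2.76·0.29) = 1.265.
Continuity of ψ and ψ′ at the step yields the reflection amplitude r = (k₁ − k₂)/(k₁ + k₂) = 0.6663; thus R = |r|² = 0.4439, T = 0.5561.

R = 0.444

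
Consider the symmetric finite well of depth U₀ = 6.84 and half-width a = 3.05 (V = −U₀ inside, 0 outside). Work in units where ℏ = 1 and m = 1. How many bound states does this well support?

N = 8

Define the well-strength parameter z₀ = (a/ℏ)√(2mU₀) = 3.05 × √(2·1·6.84) = 11.28.
The even/odd transcendental equations gain one root per π/2 in z₀, giving N = 1 + ⌊2z₀/π⌋ = 1 + ⌊7.182⌋ = 8.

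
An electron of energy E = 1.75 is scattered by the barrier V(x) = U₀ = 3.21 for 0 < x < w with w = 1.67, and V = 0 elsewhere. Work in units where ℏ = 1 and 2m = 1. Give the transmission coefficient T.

E < U₀: inside the barrier ψ ∝ e^{±κx} with κ = √(2m(U₀ − E))/ℏ = 1.208.
κw = 2.018, sinh(κw) = 3.695.
The exact tunnelling result is T⁻¹ = 1 + U₀² sinh²(κw) / [4E(U₀ − E)] = 14.76, so T = 0.0677.

T = 0.0677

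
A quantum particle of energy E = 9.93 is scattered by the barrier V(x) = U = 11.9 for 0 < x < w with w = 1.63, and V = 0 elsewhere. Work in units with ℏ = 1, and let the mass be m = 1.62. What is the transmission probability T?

T = 0.000585

E < U: inside the barrier ψ ∝ e^{±κx} with κ = √(2m(U − E))/ℏ = 2.526.
κw = 4.118, sinh(κw) = 30.71.
Matching ψ, ψ′ at both faces gives T = [1 + U² sinh²(κw) / (4E(U − E))]⁻¹ = 1/1708 = 0.000585.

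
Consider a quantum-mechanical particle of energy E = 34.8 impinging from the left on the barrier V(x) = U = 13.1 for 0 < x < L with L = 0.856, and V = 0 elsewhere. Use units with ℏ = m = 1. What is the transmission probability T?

E > U: inside the barrier k₂ = √(2m(E − U))/ℏ = 6.588, k₂L = 5.639.
T = [1 + U² sin²(k₂L) / (4E(E − U))]⁻¹ = 1/1.020 = 0.980.

T = 0.980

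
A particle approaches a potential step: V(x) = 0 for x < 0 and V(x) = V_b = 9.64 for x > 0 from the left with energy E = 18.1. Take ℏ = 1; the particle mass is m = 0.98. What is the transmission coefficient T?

On each side the TISE gives plane waves with k = √(2m(E − V))/ℏ: k₁ = √(2·0.98·18.1) = 5.956, k₂ = √(2·0.98·8.46) = 4.072.
Matching ψ and ψ′ at x = 0 gives r = (k₁ − k₂)/(k₁ + k₂), so R = r² = 0.03530 and T = 1 − R = 0.9647.

T = 0.965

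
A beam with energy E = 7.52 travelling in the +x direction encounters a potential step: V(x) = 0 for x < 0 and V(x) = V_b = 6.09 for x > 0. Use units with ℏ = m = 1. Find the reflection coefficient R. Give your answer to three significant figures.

R = 0.154

On each side the TISE gives plane waves with k = √(2m(E − V))/ℏ: k₁ = √(2·1·7.52) = 3.878, k₂ = √(2·1·1.43) = 1.691.
Matching ψ and ψ′ at x = 0 gives r = (k₁ − k₂)/(k₁ + k₂), so R = r² = 0.1542 and T = 1 − R = 0.8458.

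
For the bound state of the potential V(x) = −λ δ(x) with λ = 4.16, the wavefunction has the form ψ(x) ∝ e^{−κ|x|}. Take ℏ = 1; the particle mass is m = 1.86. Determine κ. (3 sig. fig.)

κ = 7.74

Integrate −(ℏ²/2m)ψ'' − λδ(x)ψ = Eψ from −ε to +ε: the ψ'' term gives ψ'(0⁺) − ψ'(0⁻) and the δ term gives −(2mλ/ℏ²)ψ(0).
With ψ ∝ e^{−κ|x|} this yields −2κ = −2mλ/ℏ², so κ = mλ/ℏ² = 7.738.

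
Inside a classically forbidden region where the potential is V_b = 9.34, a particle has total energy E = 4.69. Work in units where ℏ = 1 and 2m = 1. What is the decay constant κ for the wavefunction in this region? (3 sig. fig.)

κ = 2.16

Since E < V_b the TISE in this region is ψ'' = κ²ψ with κ = √(2m(V_b − E))/ℏ.
κ = √(2 × 0.5 × 4.65) = 2.156.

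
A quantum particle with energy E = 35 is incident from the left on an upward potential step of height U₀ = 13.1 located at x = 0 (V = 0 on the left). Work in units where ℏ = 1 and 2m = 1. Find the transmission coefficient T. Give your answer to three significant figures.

On each side the TISE gives plane waves with k = √(2m(E − V))/ℏ: k₁ = √(2·½·35) = 5.916, k₂ = √(2·½·21.9) = 4.680.
Continuity of ψ and ψ′ at the step yields the reflection amplitude r = (k₁ − k₂)/(k₁ + k₂) = 0.1167; thus R = |r|² = 0.01361, T = 0.9864.

T = 0.986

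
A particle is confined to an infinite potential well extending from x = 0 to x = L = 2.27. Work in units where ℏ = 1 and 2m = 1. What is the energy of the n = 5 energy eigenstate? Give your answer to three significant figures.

E = 47.9

Requiring ψ(0) = ψ(L) = 0 quantises k = nπ/L, hence E_n = ℏ²k²/2m = n²π²ℏ²/(2mL²).
E_5 = 5² × π² / (2 × 0.5 × 2.27²) = 47.88.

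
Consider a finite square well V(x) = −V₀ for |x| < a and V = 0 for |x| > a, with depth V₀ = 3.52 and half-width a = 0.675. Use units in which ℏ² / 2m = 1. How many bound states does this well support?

N = 1

The dimensionless depth is z₀ = a√(2mV₀)/ℏ = 0.675 × √(3.520) = 1.266.
A new bound state (alternating even/odd) appears each time z₀ passes a multiple of π/2, so N = ⌊2z₀/π⌋ + 1 = ⌊0.8062⌋ + 1 = 1.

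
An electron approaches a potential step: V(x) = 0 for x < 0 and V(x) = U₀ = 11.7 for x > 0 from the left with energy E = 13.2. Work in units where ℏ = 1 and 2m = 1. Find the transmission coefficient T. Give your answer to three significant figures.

T = 0.754

The wavenumbers are k₁ = √(2mE)/ℏ = 3.633 on the left and k₂ = √(2m(E − U₀))/ℏ = 1.225 on the right.
Matching ψ and ψ′ at x = 0 gives r = (k₁ − k₂)/(k₁ + k₂), so R = r² = 0.2458 and T = 1 − R = 0.7542.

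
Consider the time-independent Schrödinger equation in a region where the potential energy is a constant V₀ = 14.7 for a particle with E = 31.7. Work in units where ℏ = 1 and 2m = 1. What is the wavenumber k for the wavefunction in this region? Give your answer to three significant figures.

With E > V₀ the solution is oscillatory, ψ ∝ e^{±ikx} with k = √(2m(E − V₀))/ℏ.
k = √(2 × 0.5 × 17) = 4.123.

k = 4.12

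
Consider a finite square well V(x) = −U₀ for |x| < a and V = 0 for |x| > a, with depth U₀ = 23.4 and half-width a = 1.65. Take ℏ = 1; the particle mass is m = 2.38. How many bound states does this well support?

N = 12

Define the well-strength parameter z₀ = (a/ℏ)√(2mU₀) = 1.65 × √(2·2.38·23.4) = 17.41.
A new bound state (alternating even/odd) appears each time z₀ passes a multiple of π/2, so N = ⌊2z₀/π⌋ + 1 = ⌊11.09⌋ + 1 = 12.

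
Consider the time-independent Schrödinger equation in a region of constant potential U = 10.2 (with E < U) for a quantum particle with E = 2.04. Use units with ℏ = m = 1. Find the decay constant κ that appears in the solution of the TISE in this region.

κ = 4.04

Since E < U the TISE in this region is ψ'' = κ²ψ with κ = √(2m(U − E))/ℏ.
κ = √(2 × 1 × 8.16) = 4.040.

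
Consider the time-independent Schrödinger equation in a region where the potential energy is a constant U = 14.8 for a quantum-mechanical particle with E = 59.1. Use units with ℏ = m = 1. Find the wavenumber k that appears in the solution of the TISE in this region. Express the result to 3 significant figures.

With E > U the solution is oscillatory, ψ ∝ e^{±ikx} with k = √(2m(E − U))/ℏ.
k = √(2 × 1 × 44.3) = 9.413.

k = 9.41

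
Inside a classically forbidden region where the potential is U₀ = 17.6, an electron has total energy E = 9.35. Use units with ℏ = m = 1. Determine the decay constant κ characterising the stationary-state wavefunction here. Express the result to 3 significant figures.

Since E < U₀ the TISE in this region is ψ'' = κ²ψ with κ = √(2m(U₀ − E))/ℏ.
κ = √(2 × 1 × 8.25) = 4.062.

κ = 4.06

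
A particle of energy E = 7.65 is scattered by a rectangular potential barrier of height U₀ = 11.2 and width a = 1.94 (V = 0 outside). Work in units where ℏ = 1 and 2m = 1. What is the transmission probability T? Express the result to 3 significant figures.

Since E < U₀ the interior solution is evanescent with decay constant κ = √(2m(U₀ − E))/ℏ = 1.884.
κa = 3.655, sinh(κa) = 19.33.
Matching ψ, ψ′ at both faces gives T = [1 + U₀² sinh²(κa) / (4E(U₀ − E))]⁻¹ = 1/432.3 = 0.00231.

T = 0.00231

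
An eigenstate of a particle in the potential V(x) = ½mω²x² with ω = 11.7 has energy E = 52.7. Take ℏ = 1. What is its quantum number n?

n = 4

E_n = ℏω(n + ½) ⇒ n = E/(ℏω) − ½ = 52.7/11.7 − 0.5 = 4.004 → n = 4.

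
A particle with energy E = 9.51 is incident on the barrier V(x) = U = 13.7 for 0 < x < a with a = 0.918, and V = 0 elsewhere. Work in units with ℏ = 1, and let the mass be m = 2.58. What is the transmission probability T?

T = 0.000666

Since E < U the interior solution is evanescent with decay constant κ = √(2m(U − E))/ℏ = 4.650.
κa = 4.268, sinh(κa) = 35.70.
Matching ψ, ψ′ at both faces gives T = [1 + U² sinh²(κa) / (4E(U − E))]⁻¹ = 1/1502 = 0.000666.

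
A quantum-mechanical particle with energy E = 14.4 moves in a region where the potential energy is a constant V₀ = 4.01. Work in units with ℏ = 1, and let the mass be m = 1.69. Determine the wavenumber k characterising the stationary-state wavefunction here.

k = 5.93

With E > V₀ the solution is oscillatory, ψ ∝ e^{±ikx} with k = √(2m(E − V₀))/ℏ.
k = √(2 × 1.69 × 10.39) = 5.926.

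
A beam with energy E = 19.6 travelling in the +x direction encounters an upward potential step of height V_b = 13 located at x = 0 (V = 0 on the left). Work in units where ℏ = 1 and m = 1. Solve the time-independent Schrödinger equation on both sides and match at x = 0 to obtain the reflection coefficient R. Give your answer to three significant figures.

R = 0.0705

The wavenumbers are k₁ = √(2mE)/ℏ = 6.261 on the left and k₂ = √(2m(E − V_b))/ℏ = 3.633 on the right.
Continuity of ψ and ψ′ at the step yields the reflection amplitude r = (k₁ − k₂)/(k₁ + k₂) = 0.2656; thus R = |r|² = 0.07054, T = 0.9295.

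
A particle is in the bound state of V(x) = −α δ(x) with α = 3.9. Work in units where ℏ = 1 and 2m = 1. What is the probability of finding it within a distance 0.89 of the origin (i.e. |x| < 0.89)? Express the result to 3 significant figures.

P = 0.969

The normalised bound state is ψ = √κ e^{−κ|x|} with κ = mα/ℏ² = 1.950.
P(|x| < d) = ∫_{−d}^{d} κ e^{−2κ|x|} dx = 1 − e^{−2κd} = 1 − e^{−3.471} = 0.9689.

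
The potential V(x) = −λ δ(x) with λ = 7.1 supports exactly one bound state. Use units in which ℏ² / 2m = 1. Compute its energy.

For x ≠ 0 the bound state is ψ ∝ e^{−κ|x|}; integrating the TISE across the delta gives the cusp condition 2κ = 2mλ/ℏ², so κ = 3.550.
Then E = −ℏ²κ²/(2m) = −mλ²/(2ℏ²) = -12.60.

E = -12.6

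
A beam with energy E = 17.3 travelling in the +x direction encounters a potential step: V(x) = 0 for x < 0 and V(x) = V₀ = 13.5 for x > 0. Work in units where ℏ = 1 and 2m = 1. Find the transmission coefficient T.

The wavenumbers are k₁ = √(2mE)/ℏ = 4.159 on the left and k₂ = √(2m(E − V₀))/ℏ = 1.949 on the right.
Matching ψ and ψ′ at x = 0 gives r = (k₁ − k₂)/(k₁ + k₂), so R = r² = 0.1309 and T = 1 − R = 0.8691.

T = 0.869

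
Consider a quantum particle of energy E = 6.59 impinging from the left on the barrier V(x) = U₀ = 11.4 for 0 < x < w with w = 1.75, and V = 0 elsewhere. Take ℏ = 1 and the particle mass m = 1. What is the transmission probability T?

T = 0.0000753

E < U₀: inside the barrier ψ ∝ e^{±κx} with κ = √(2m(U₀ − E))/ℏ = 3.102.
κw = 5.428, sinh(κw) = 113.8.
The exact tunnelling result is T⁻¹ = 1 + U₀² sinh²(κw) / [4E(U₀ − E)] = 13280, so T = 0.0000753.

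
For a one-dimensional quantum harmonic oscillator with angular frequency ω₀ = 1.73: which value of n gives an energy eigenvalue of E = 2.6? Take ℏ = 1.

Invert E_n = (n + ½)ℏω₀: n = E/ℏω₀ − ½ = 1.003, so n = 1.

n = 1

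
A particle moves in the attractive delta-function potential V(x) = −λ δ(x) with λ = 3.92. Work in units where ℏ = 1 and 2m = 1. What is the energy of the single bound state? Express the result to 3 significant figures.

The bound state is ψ(x) = √κ e^{−κ|x|}. The derivative jump ψ'(0⁺) − ψ'(0⁻) = −(2mλ/ℏ²)ψ(0) fixes κ = mλ/ℏ² = 1.960.
Then E = −ℏ²κ²/(2m) = −mλ²/(2ℏ²) = -3.842.

E = -3.84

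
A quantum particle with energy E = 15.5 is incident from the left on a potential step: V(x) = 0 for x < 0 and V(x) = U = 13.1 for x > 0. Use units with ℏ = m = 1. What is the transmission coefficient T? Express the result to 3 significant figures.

On each side the TISE gives plane waves with k = √(2m(E − V))/ℏ: k₁ = √(2·1·15.5) = 5.568, k₂ = √(2·1·2.4) = 2.191.
Continuity of ψ and ψ′ at the step yields the reflection amplitude r = (k₁ − k₂)/(k₁ + k₂) = 0.4352; thus R = |r|² = 0.1894, T = 0.8106.

T = 0.811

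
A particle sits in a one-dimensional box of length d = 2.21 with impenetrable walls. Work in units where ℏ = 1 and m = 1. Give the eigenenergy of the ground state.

The infinite-well eigenfunctions ψ_n = √(2/d) sin(nπx/d) vanish at both walls, giving E_n = n²π²ℏ²/(2md²).
E_1 = 1² × π² / (2 × 1 × 2.21²) = 1.010.

E = 1.01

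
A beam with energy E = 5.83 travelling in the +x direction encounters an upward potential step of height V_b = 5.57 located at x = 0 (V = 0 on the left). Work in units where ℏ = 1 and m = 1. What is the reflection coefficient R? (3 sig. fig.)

On each side the TISE gives plane waves with k = √(2m(E − V))/ℏ: k₁ = √(2·1·5.83) = 3.415, k₂ = √(2·1·0.26) = 0.7211.
Matching ψ and ψ′ at x = 0 gives r = (k₁ − k₂)/(k₁ + k₂), so R = r² = 0.4242 and T = 1 − R = 0.5758.

R = 0.424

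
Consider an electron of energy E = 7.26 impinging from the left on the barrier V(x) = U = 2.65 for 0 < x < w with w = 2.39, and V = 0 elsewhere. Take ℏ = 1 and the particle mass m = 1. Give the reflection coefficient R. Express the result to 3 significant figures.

R = 0.0346

Above the barrier the interior wavenumber is k₂ = √(2m(E − U))/ℏ = 3.036, giving phase k₂w = 7.257.
Matching at both interfaces gives T⁻¹ = 1 + U² sin²(k₂w) / [4E(E − U)] = 1.036, hence T = 0.965.
R = 1 − T = 0.0346.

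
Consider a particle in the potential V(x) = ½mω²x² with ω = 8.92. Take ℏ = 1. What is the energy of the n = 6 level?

E = 58.0

Using E_n = (n + ½)ℏω: E_6 = 6.5 × 8.92 = 57.98.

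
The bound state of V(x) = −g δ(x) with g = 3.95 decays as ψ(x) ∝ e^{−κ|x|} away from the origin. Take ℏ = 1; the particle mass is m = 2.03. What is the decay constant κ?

Integrate −(ℏ²/2m)ψ'' − gδ(x)ψ = Eψ from −ε to +ε: the ψ'' term gives ψ'(0⁺) − ψ'(0⁻) and the δ term gives −(2mg/ℏ²)ψ(0).
With ψ ∝ e^{−κ|x|} this yields −2κ = −2mg/ℏ², so κ = mg/ℏ² = 8.019.

κ = 8.02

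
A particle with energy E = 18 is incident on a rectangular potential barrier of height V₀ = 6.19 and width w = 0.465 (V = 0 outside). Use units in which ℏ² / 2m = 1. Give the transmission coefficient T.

E > V₀: inside the barrier k₂ = √(2m(E − V₀))/ℏ = 3.437, k₂w = 1.598.
Matching at both interfaces gives T⁻¹ = 1 + V₀² sin²(k₂w) / [4E(E − V₀)] = 1.045, hence T = 0.957.

T = 0.957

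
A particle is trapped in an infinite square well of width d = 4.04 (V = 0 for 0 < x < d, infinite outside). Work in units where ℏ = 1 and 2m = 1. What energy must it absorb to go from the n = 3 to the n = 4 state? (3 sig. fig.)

ΔE = 4.23

E_n = n²π²ℏ²/(2md²), so ΔE = (4² − 3²) π²ℏ²/(2md²).
ΔE = 7 × π² / (2 × 0.5 × 4.04²) = 4.233.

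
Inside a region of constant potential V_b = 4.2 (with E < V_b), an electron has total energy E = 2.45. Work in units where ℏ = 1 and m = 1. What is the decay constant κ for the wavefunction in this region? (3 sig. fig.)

Since E < V_b the TISE in this region is ψ'' = κ²ψ with κ = √(2m(V_b − E))/ℏ.
κ = √(2 × 1 × 1.75) = 1.871.

κ = 1.87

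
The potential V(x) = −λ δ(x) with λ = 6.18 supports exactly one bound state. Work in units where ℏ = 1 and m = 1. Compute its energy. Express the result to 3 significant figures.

For x ≠ 0 the bound state is ψ ∝ e^{−κ|x|}; integrating the TISE across the delta gives the cusp condition 2κ = 2mλ/ℏ², so κ = 6.180.
Then E = −ℏ²κ²/(2m) = −mλ²/(2ℏ²) = -19.10.

E = -19.1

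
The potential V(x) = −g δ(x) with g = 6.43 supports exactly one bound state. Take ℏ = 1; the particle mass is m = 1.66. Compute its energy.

The bound state is ψ(x) = √κ e^{−κ|x|}. The derivative jump ψ'(0⁺) − ψ'(0⁻) = −(2mg/ℏ²)ψ(0) fixes κ = mg/ℏ² = 10.67.
Then E = −ℏ²κ²/(2m) = −mg²/(2ℏ²) = -34.32.

E = -34.3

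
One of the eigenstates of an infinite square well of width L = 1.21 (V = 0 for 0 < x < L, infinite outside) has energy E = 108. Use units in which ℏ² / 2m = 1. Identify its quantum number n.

n = 4

For an infinite well E_n = n²π²ℏ²/(2mL²), so n = (L/πℏ)√(2mE).
n = (1.21/π) × √(2 × 0.5 × 108) = 4.003 → n = 4.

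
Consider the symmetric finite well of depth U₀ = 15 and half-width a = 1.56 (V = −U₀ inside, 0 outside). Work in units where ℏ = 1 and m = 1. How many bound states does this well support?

Define the well-strength parameter z₀ = (a/ℏ)√(2mU₀) = 1.56 × √(2·1·15) = 8.544.
The even/odd transcendental equations gain one root per π/2 in z₀, giving N = 1 + ⌊2z₀/π⌋ = 1 + ⌊5.440⌋ = 6.

N = 6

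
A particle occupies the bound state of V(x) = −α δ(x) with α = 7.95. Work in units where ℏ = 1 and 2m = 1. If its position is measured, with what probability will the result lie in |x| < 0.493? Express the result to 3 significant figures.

The normalised bound state is ψ = √κ e^{−κ|x|} with κ = mα/ℏ² = 3.975.
P(|x| < d) = ∫_{−d}^{d} κ e^{−2κ|x|} dx = 1 − e^{−2κd} = 1 − e^{−3.919} = 0.9801.

P = 0.980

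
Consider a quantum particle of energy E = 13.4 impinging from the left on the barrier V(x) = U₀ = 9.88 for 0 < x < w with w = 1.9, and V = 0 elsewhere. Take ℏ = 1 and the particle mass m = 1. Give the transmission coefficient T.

T = 0.683

E > U₀: inside the barrier k₂ = √(2m(E − U₀))/ℏ = 2.653, k₂w = 5.041.
Matching at both interfaces gives T⁻¹ = 1 + U₀² sin²(k₂w) / [4E(E − U₀)] = 1.463, hence T = 0.683.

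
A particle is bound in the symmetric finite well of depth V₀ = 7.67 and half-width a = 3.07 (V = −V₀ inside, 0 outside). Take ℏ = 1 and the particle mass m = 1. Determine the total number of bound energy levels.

The dimensionless depth is z₀ = a√(2mV₀)/ℏ = 3.07 × √(15.34) = 12.02.
The even/odd transcendental equations gain one root per π/2 in z₀, giving N = 1 + ⌊2z₀/π⌋ = 1 + ⌊7.655⌋ = 8.

N = 8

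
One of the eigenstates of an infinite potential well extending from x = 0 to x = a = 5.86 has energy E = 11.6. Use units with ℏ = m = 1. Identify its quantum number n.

n = 9

For an infinite well E_n = n²π²ℏ²/(2ma²), so n = (a/πℏ)√(2mE).
n = (5.86/π) × √(2 × 1 × 11.6) = 8.984 → n = 9.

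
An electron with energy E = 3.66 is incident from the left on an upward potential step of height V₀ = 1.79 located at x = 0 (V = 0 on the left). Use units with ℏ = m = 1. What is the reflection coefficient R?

The wavenumbers are k₁ = √(2mE)/ℏ = 2.706 on the left and k₂ = √(2m(E − V₀))/ℏ = 1.934 on the right.
Continuity of ψ and ψ′ at the step yields the reflection amplitude r = (k₁ − k₂)/(k₁ + k₂) = 0.1663; thus R = |r|² = 0.02766, T = 0.9723.

R = 0.0277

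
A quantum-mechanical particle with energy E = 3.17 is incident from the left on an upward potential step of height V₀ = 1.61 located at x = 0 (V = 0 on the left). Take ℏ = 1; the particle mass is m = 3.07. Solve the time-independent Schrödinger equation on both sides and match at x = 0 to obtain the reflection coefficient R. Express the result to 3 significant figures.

R = 0.0308

On each side the TISE gives plane waves with k = √(2m(E − V))/ℏ: k₁ = √(2·3.07·3.17) = 4.412, k₂ = √(2·3.07·1.56) = 3.095.
Matching ψ and ψ′ at x = 0 gives r = (k₁ − k₂)/(k₁ + k₂), so R = r² = 0.03077 and T = 1 − R = 0.9692.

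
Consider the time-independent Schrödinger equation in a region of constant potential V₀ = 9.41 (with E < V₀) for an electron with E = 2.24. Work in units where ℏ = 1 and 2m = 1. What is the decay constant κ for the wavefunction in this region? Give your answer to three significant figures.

Since E < V₀ the TISE in this region is ψ'' = κ²ψ with κ = √(2m(V₀ − E))/ℏ.
κ = √(2 × 0.5 × 7.17) = 2.678.

κ = 2.68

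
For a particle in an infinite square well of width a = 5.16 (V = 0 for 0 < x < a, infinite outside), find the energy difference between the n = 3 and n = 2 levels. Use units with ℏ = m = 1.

ΔE = 0.927

E_n = n²π²ℏ²/(2ma²), so ΔE = (3² − 2²) π²ℏ²/(2ma²).
ΔE = 5 × π² / (2 × 1 × 5.16²) = 0.9267.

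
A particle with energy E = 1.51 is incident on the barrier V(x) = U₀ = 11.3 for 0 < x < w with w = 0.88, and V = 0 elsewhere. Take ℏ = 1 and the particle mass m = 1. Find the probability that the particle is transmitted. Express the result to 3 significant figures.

T = 0.000768

Since E < U₀ the interior solution is evanescent with decay constant κ = √(2m(U₀ − E))/ℏ = 4.425.
κw = 3.894, sinh(κw) = 24.54.
The exact tunnelling result is T⁻¹ = 1 + U₀² sinh²(κw) / [4E(U₀ − E)] = 1302, so T = 0.000768.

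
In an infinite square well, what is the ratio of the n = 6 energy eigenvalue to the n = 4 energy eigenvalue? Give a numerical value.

2.25

E_n = n²π²ℏ²/(2mL²) so the ratio is n₂²/n₁² = 36/16 = 2.25.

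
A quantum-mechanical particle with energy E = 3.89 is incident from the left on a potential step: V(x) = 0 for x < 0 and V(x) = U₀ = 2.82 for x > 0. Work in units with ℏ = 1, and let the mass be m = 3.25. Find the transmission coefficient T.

On each side the TISE gives plane waves with k = √(2m(E − V))/ℏ: k₁ = √(2·3.25·3.89) = 5.028, k₂ = √(2·3.25·1.07) = 2.637.
Matching ψ and ψ′ at x = 0 gives r = (k₁ − k₂)/(k₁ + k₂), so R = r² = 0.09730 and T = 1 − R = 0.9027.

T = 0.903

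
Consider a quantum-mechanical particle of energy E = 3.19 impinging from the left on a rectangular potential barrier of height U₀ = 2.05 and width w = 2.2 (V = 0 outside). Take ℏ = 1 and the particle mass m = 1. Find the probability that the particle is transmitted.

T = 0.991

Above the barrier the interior wavenumber is k₂ = √(2m(E − U₀))/ℏ = 1.510, giving phase k₂w = 3.322.
Matching at both interfaces gives T⁻¹ = 1 + U₀² sin²(k₂w) / [4E(E − U₀)] = 1.009, hence T = 0.991.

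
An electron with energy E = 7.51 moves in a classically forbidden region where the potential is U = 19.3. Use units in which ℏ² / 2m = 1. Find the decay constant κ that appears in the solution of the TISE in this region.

κ = 3.43

Since E < U the TISE in this region is ψ'' = κ²ψ with κ = √(2m(U − E))/ℏ.
κ = √(2 × 0.5 × 11.79) = 3.434.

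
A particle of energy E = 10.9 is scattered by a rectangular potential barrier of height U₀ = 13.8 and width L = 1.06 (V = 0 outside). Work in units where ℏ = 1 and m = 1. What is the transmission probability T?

E < U₀: inside the barrier ψ ∝ e^{±κx} with κ = √(2m(U₀ − E))/ℏ = 2.408.
κL = 2.553, sinh(κL) = 6.383.
Matching ψ, ψ′ at both faces gives T = [1 + U₀² sinh²(κL) / (4E(U₀ − E))]⁻¹ = 1/62.36 = 0.0160.

T = 0.0160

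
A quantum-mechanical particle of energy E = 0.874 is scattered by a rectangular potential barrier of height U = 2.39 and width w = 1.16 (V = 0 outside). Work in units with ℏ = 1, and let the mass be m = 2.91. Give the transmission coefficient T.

E < U: inside the barrier ψ ∝ e^{±κx} with κ = √(2m(U − E))/ℏ = 2.970.
κw = 3.446, sinh(κw) = 15.67.
Matching ψ, ψ′ at both faces gives T = [1 + U² sinh²(κw) / (4E(U − E))]⁻¹ = 1/265.5 = 0.00377.

T = 0.00377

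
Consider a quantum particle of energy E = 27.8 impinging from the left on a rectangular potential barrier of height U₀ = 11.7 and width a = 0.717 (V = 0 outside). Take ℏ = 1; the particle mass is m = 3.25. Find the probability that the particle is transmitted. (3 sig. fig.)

T = 0.946

E > U₀: inside the barrier k₂ = √(2m(E − U₀))/ℏ = 10.23, k₂a = 7.335.
Matching at both interfaces gives T⁻¹ = 1 + U₀² sin²(k₂a) / [4E(E − U₀)] = 1.058, hence T = 0.946.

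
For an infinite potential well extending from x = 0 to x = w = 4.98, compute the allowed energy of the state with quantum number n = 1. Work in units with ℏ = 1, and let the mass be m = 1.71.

E = 0.116

Requiring ψ(0) = ψ(w) = 0 quantises k = nπ/w, hence E_n = ℏ²k²/2m = n²π²ℏ²/(2mw²).
E_1 = 1² × π² / (2 × 1.71 × 4.98²) = 0.1164.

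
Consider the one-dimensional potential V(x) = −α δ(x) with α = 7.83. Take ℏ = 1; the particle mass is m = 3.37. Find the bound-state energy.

E = -103

The bound state is ψ(x) = √κ e^{−κ|x|}. The derivative jump ψ'(0⁺) − ψ'(0⁻) = −(2mα/ℏ²)ψ(0) fixes κ = mα/ℏ² = 26.39.
Then E = −ℏ²κ²/(2m) = −mα²/(2ℏ²) = -103.3.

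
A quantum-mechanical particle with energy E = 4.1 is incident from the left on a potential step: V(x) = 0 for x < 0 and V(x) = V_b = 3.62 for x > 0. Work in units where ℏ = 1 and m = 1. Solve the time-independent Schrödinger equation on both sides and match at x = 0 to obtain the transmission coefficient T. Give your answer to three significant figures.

T = 0.760

The wavenumbers are k₁ = √(2mE)/ℏ = 2.864 on the left and k₂ = √(2m(E − V_b))/ℏ = 0.9798 on the right.
Continuity of ψ and ψ′ at the step yields the reflection amplitude r = (k₁ − k₂)/(k₁ + k₂) = 0.4901; thus R = |r|² = 0.2402, T = 0.7598.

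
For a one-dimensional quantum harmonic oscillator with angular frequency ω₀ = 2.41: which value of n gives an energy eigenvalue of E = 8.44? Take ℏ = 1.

Invert E_n = (n + ½)ℏω₀: n = E/ℏω₀ − ½ = 3.002, so n = 3.

n = 3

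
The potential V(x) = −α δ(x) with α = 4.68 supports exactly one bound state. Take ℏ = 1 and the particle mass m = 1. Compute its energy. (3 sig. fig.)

E = -11.0

The bound state is ψ(x) = √κ e^{−κ|x|}. The derivative jump ψ'(0⁺) − ψ'(0⁻) = −(2mα/ℏ²)ψ(0) fixes κ = mα/ℏ² = 4.680.
Then E = −ℏ²κ²/(2m) = −mα²/(2ℏ²) = -10.95.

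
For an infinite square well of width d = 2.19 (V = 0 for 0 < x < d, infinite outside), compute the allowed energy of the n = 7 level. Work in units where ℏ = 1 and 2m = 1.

The infinite-well eigenfunctions ψ_n = √(2/d) sin(nπx/d) vanish at both walls, giving E_n = n²π²ℏ²/(2md²).
E_7 = 7² × π² / (2 × 0.5 × 2.19²) = 100.8.

E = 101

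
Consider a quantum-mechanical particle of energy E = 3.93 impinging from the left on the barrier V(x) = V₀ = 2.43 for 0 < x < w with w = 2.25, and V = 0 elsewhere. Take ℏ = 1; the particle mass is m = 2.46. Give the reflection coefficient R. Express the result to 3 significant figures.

Above the barrier the interior wavenumber is k₂ = √(2m(E − V₀))/ℏ = 2.717, giving phase k₂w = 6.112.
T = [1 + V₀² sin²(k₂w) / (4E(E − V₀))]⁻¹ = 1/1.007 = 0.993.
R = 1 − T = 0.00718.

R = 0.00718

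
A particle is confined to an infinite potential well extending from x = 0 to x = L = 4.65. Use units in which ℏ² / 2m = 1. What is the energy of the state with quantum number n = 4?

The infinite-well eigenfunctions ψ_n = √(2/L) sin(nπx/L) vanish at both walls, giving E_n = n²π²ℏ²/(2mL²).
E_4 = 4² × π² / (2 × 0.5 × 4.65²) = 7.303.

E = 7.30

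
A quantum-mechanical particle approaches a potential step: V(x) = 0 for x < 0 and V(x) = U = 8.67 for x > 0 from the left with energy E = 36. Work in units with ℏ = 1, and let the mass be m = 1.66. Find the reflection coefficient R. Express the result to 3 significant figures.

On each side the TISE gives plane waves with k = √(2m(E − V))/ℏ: k₁ = √(2·1.66·36) = 10.93, k₂ = √(2·1.66·27.33) = 9.526.
Matching ψ and ψ′ at x = 0 gives r = (k₁ − k₂)/(k₁ + k₂), so R = r² = 0.004730 and T = 1 − R = 0.9953.

R = 0.00473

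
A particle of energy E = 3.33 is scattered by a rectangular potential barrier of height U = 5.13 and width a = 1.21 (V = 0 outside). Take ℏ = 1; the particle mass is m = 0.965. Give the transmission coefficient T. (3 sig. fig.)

T = 0.0393

Since E < U the interior solution is evanescent with decay constant κ = √(2m(U − E))/ℏ = 1.864.
κa = 2.255, sinh(κa) = 4.717.
Matching ψ, ψ′ at both faces gives T = [1 + U² sinh²(κa) / (4E(U − E))]⁻¹ = 1/25.42 = 0.0393.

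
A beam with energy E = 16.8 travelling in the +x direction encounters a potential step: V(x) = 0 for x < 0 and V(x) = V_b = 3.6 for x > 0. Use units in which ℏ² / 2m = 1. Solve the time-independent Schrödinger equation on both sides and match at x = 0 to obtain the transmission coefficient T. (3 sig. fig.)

On each side the TISE gives plane waves with k = √(2m(E − V))/ℏ: k₁ = √(2·½·16.8) = 4.099, k₂ = √(2·½·13.2) = 3.633.
Continuity of ψ and ψ′ at the step yields the reflection amplitude r = (k₁ − k₂)/(k₁ + k₂) = 0.06022; thus R = |r|² = 0.003626, T = 0.9964.

T = 0.996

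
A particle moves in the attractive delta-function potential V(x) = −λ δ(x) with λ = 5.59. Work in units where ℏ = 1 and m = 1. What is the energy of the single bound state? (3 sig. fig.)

The bound state is ψ(x) = √κ e^{−κ|x|}. The derivative jump ψ'(0⁺) − ψ'(0⁻) = −(2mλ/ℏ²)ψ(0) fixes κ = mλ/ℏ² = 5.590.
Then E = −ℏ²κ²/(2m) = −mλ²/(2ℏ²) = -15.62.

E = -15.6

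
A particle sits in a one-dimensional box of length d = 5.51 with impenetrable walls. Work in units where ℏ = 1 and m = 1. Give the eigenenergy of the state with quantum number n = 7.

E = 7.96

The infinite-well eigenfunctions ψ_n = √(2/d) sin(nπx/d) vanish at both walls, giving E_n = n²π²ℏ²/(2md²).
E_7 = 7² × π² / (2 × 1 × 5.51²) = 7.965.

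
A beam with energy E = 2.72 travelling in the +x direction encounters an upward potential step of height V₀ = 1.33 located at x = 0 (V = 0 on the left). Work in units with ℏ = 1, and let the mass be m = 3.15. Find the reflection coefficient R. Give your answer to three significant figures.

R = 0.0276

On each side the TISE gives plane waves with k = √(2m(E − V))/ℏ: k₁ = √(2·3.15·2.72) = 4.140, k₂ = √(2·3.15·1.39) = 2.959.
Matching ψ and ψ′ at x = 0 gives r = (k₁ − k₂)/(k₁ + k₂), so R = r² = 0.02765 and T = 1 − R = 0.9724.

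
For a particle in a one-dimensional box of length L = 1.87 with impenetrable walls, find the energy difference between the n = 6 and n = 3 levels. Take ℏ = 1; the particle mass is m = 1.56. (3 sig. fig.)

ΔE = 24.4

E_n = n²π²ℏ²/(2mL²), so ΔE = (6² − 3²) π²ℏ²/(2mL²).
ΔE = 27 × π² / (2 × 1.56 × 1.87²) = 24.42.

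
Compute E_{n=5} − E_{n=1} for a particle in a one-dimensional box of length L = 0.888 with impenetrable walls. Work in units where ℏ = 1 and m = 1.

ΔE = 150

E_n = n²π²ℏ²/(2mL²), so ΔE = (5² − 1²) π²ℏ²/(2mL²).
ΔE = 24 × π² / (2 × 1 × 0.888²) = 150.2.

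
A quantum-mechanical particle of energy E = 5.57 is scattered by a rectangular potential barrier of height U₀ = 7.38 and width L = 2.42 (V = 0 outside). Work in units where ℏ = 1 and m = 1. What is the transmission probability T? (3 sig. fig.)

T = 0.000297

E < U₀: inside the barrier ψ ∝ e^{±κx} with κ = √(2m(U₀ − E))/ℏ = 1.903.
κL = 4.604, sinh(κL) = 49.95.
The exact tunnelling result is T⁻¹ = 1 + U₀² sinh²(κL) / [4E(U₀ − E)] = 3371, so T = 0.000297.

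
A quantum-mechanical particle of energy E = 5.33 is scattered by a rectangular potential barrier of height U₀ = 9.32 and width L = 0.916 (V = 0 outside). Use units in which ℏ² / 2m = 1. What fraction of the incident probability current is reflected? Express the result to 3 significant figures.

R = 0.904

E < U₀: inside the barrier ψ ∝ e^{±κx} with κ = √(2m(U₀ − E))/ℏ = 1.997.
κL = 1.830, sinh(κL) = 3.036.
The exact tunnelling result is T⁻¹ = 1 + U₀² sinh²(κL) / [4E(U₀ − E)] = 10.41, so T = 0.0961.
R = 1 − T = 0.904.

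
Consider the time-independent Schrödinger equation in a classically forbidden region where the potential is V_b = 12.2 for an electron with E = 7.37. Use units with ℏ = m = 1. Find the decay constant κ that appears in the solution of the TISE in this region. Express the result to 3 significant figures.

κ = 3.11

Since E < V_b the TISE in this region is ψ'' = κ²ψ with κ = √(2m(V_b − E))/ℏ.
κ = √(2 × 1 × 4.83) = 3.108.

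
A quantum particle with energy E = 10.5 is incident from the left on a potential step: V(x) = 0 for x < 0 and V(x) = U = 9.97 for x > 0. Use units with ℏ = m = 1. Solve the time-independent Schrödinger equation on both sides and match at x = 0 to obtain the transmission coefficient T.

T = 0.599

The wavenumbers are k₁ = √(2mE)/ℏ = 4.583 on the left and k₂ = √(2m(E − U))/ℏ = 1.030 on the right.
Continuity of ψ and ψ′ at the step yields the reflection amplitude r = (k₁ − k₂)/(k₁ + k₂) = 0.6331; thus R = |r|² = 0.4008, T = 0.5992.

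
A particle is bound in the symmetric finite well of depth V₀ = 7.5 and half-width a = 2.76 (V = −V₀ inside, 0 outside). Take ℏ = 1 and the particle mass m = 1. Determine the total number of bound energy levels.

Define the well-strength parameter z₀ = (a/ℏ)√(2mV₀) = 2.76 × √(2·1·7.5) = 10.69.
A new bound state (alternating even/odd) appears each time z₀ passes a multiple of π/2, so N = ⌊2z₀/π⌋ + 1 = ⌊6.805⌋ + 1 = 7.

N = 7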